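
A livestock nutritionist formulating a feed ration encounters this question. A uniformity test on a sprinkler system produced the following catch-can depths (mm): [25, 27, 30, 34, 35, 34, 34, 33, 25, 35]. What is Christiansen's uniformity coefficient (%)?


xbar = 312 / 10 = 31.200
sum|xi - xbar| = 35.600
CU = 100 * (1 - 35.600 / (10 * 31.200))
   = 100 * (1 - 0.1141)
   = 88.59%


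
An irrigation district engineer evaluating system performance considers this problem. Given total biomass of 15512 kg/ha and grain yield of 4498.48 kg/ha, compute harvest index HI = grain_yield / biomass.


HI = grain_yield / biomass
   = 4498.48 / 15512
   = 0.29


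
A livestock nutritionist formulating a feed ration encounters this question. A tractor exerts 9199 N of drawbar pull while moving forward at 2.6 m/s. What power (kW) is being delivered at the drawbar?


P = F * v / 1000
  = 9199 * 2.6 / 1000
  = 23917.40 / 1000
  = 23.92 kW


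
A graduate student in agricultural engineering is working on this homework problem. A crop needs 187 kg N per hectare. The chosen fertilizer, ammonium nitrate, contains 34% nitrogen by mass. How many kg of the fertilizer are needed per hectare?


Rate = N_required / (N_content / 100)
     = 187 / (34 / 100)
     = 187 / 0.34
     = 550 kg/ha


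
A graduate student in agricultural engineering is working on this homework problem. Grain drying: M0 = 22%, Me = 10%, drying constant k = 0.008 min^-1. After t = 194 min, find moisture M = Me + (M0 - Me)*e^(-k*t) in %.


M = Me + (M0 - Me) * e^(-k*t)
  = 10 + (22 - 10) * e^(-0.008*194)
  = 10 + 12 * e^(-1.552)
  = 10 + 12 * 0.21182
  = 10 + 2.5419
  = 12.54%


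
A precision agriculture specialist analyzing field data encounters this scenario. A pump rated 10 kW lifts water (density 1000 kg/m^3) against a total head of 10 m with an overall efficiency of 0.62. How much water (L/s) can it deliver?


Q = (P * 1000 * eta) / (rho * g * H)
  = (10 * 1000 * 0.62) / (1000 * 9.81 * 10)
  = 6200 / 98100
  = 0.06320 m^3/s = 63.20 L/s


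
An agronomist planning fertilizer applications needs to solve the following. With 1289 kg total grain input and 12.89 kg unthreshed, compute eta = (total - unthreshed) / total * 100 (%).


eta = (total - unthreshed) / total * 100
    = (1289 - 12.89) / 1289 * 100
    = 1276.11 / 1289 * 100
    = 99%


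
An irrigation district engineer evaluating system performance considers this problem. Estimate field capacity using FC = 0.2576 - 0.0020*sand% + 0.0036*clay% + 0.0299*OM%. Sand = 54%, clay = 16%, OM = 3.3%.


FC = 0.2576 - 0.0020*54 + 0.0036*16 + 0.0299*3.3
   = 0.2576 - 0.1080 + 0.0576 + 0.0987
   = 0.3059


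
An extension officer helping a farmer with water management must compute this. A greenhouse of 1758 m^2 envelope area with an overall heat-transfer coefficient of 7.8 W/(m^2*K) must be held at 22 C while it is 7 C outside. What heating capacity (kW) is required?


dT = 22 - (7) = 15 K
Q = U * A * dT
  = 7.8 * 1758 * 15
  = 205686 W = 205.69 kW


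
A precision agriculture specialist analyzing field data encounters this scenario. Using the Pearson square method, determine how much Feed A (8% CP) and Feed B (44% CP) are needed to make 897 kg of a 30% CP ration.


parts_A = CP_b - target = 44 - 30 = 14
parts_B = target - CP_a = 30 - 8 = 22
total_parts = 14 + 22 = 36
Feed A = 897 * 14 / 36 = 348.83 kg
Feed B = 897 * 22 / 36 = 548.17 kg

348.83 kg


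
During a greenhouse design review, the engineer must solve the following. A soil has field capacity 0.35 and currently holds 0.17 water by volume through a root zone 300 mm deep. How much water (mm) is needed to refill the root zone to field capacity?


SMD = (FC - theta) * D
    = (0.35 - 0.17) * 300
    = 0.180 * 300
    = 54 mm


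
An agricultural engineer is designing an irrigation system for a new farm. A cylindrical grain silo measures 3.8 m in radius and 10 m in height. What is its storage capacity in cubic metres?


V = pi * r^2 * h
  = pi * 3.8^2 * 10
  = pi * 14.44 * 10
  = 453.65 m^3


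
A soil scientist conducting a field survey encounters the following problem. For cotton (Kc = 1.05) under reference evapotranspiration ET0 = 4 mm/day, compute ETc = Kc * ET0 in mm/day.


ETc = Kc * ET0
    = 1.05 * 4
    = 4.20 mm/day


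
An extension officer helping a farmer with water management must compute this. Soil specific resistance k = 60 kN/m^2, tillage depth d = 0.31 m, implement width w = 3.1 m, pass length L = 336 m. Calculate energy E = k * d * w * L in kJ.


E = k * d * w * L
  = 60 * 0.31 * 3.1 * 336
  = 19373.76 kJ


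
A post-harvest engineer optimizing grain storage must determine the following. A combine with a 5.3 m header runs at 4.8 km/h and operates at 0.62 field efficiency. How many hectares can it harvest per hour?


C = w * v * eta_f / 10
  = 5.3 * 4.8 * 0.62 / 10
  = 15.77 / 10
  = 1.58 ha/h


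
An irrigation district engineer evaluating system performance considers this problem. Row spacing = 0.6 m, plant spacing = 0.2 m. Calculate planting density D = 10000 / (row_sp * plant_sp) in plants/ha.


D = 10000 / (row_sp * plant_sp)
  = 10000 / (0.6 * 0.2)
  = 10000 / 0.1200
  = 83333.33 plants/ha


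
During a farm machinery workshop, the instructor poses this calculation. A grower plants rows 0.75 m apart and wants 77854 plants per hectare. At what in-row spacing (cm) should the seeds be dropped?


spacing = 10000 / (row_sp * density)
        = 10000 / (0.75 * 77854)
        = 10000 / 58390.50
        = 0.17126 m = 17.13 cm


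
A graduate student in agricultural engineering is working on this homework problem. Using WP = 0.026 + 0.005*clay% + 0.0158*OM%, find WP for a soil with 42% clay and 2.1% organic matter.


WP = 0.026 + 0.005*42 + 0.0158*2.1
   = 0.026 + 0.2100 + 0.0332
   = 0.2692


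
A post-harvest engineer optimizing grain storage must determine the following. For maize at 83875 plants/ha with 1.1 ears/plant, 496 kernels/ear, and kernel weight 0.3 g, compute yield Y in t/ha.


Y = density * ears * kernels * kw
  = 83875 * 1.1 * 496 * 0.3 g/ha
  = 13728660.00 g/ha
  = 13728.66 kg/ha = 13.73 t/ha


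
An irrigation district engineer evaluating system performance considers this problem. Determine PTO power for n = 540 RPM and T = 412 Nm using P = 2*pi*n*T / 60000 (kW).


P = 2*pi*n*T / 60000
  = 2*pi * 540 * 412 / 60000
  = 1397883.07 / 60000
  = 23.30 kW


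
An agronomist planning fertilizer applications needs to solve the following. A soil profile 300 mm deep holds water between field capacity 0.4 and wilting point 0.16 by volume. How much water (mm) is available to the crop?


AW = (FC - WP) * D
   = (0.4 - 0.16) * 300
   = 0.24 * 300
   = 72 mm


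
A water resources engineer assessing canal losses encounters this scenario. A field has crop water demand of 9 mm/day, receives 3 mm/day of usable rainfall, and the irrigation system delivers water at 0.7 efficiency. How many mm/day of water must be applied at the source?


IWR = (ETc - Pe) / Ea
    = (9 - 3) / 0.7
    = 6 / 0.7
    = 8.57 mm/day


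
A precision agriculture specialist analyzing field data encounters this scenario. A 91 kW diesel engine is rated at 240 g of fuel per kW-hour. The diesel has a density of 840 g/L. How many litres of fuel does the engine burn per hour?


FC = P * BSFC / rho_fuel
   = 91 * 240 / 840
   = 21840 / 840
   = 26 L/h


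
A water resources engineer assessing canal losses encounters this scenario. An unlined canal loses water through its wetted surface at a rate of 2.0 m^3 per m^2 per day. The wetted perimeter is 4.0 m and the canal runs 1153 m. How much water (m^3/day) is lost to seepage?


S = C * P * L
  = 2.0 * 4.0 * 1153
  = 9224 m^3/day


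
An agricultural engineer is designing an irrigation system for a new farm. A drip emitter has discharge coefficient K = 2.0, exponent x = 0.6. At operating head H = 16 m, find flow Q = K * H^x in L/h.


Q = K * H^x
  = 2.0 * 16^0.6
  = 2.0 * 5.2780
  = 10.56 L/h


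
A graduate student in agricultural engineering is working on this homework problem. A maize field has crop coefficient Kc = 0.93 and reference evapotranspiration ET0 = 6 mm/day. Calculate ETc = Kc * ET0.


ETc = Kc * ET0
    = 0.93 * 6
    = 5.58 mm/day


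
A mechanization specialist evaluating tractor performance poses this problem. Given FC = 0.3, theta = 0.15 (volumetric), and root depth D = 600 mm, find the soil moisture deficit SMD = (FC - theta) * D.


SMD = (FC - theta) * D
    = (0.3 - 0.15) * 600
    = 0.150 * 600
    = 90 mm


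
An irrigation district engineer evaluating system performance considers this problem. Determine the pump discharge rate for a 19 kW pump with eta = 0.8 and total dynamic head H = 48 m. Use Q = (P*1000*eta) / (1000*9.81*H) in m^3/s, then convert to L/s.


Q = (P * 1000 * eta) / (rho * g * H)
  = (19 * 1000 * 0.8) / (1000 * 9.81 * 48)
  = 15200 / 470880
  = 0.03228 m^3/s = 32.28 L/s


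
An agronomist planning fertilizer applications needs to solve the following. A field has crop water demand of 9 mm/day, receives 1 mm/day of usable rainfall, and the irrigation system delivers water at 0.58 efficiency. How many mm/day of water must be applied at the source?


IWR = (ETc - Pe) / Ea
    = (9 - 1) / 0.58
    = 8 / 0.58
    = 13.79 mm/day


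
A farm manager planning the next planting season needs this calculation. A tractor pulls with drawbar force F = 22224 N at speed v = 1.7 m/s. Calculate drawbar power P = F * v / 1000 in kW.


P = F * v / 1000
  = 22224 * 1.7 / 1000
  = 37780.80 / 1000
  = 37.78 kW


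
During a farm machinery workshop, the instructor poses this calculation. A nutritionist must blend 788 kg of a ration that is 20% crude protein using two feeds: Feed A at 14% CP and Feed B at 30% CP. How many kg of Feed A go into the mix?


parts_A = CP_b - target = 30 - 20 = 10
parts_B = target - CP_a = 20 - 14 = 6
total_parts = 10 + 6 = 16
Feed A = 788 * 10 / 16 = 492.50 kg
Feed B = 788 * 6 / 16 = 295.50 kg

492.50 kg


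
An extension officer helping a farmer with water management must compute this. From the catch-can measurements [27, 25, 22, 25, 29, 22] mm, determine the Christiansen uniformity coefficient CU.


xbar = 150 / 6 = 25
sum|xi - xbar| = 12
CU = 100 * (1 - 12 / (6 * 25))
   = 100 * (1 - 0.0800)
   = 92%


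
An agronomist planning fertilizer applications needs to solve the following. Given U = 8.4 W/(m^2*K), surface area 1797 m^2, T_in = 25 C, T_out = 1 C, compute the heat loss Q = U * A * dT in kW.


dT = 25 - (1) = 24 K
Q = U * A * dT
  = 8.4 * 1797 * 24
  = 362275.20 W = 362.28 kW


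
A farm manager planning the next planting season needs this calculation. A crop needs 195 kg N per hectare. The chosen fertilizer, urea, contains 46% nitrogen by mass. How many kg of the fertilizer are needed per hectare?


Rate = N_required / (N_content / 100)
     = 195 / (46 / 100)
     = 195 / 0.46
     = 423.91 kg/ha


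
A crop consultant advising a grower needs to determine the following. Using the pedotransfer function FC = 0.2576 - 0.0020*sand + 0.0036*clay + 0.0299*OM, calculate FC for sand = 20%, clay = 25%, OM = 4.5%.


FC = 0.2576 - 0.0020*20 + 0.0036*25 + 0.0299*4.5
   = 0.2576 - 0.0400 + 0.0900 + 0.1346
   = 0.4422


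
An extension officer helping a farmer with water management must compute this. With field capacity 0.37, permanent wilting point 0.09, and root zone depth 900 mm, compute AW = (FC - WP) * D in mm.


AW = (FC - WP) * D
   = (0.37 - 0.09) * 900
   = 0.28 * 900
   = 252 mm


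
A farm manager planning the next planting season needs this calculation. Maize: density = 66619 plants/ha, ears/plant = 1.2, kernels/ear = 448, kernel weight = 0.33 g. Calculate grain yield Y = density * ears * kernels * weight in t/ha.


Y = density * ears * kernels * kw
  = 66619 * 1.2 * 448 * 0.33 g/ha
  = 11818743.55 g/ha
  = 11818.74 kg/ha = 11.82 t/ha


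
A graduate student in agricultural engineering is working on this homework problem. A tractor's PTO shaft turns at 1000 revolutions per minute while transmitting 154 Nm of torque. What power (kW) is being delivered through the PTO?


P = 2*pi*n*T / 60000
  = 2*pi * 1000 * 154 / 60000
  = 967610.54 / 60000
  = 16.13 kW


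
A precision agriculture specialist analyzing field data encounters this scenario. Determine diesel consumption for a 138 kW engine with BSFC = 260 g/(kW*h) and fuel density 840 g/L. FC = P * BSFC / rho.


FC = P * BSFC / rho_fuel
   = 138 * 260 / 840
   = 35880 / 840
   = 42.71 L/h


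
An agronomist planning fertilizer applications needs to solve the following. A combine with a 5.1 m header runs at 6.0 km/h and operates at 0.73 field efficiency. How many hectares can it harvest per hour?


C = w * v * eta_f / 10
  = 5.1 * 6.0 * 0.73 / 10
  = 22.34 / 10
  = 2.23 ha/h


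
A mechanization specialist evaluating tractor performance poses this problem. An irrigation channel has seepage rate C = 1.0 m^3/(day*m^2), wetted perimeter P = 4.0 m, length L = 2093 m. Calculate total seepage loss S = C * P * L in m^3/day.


S = C * P * L
  = 1.0 * 4.0 * 2093
  = 8372 m^3/day


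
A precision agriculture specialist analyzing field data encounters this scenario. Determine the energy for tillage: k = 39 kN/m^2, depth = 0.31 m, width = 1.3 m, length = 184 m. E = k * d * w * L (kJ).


E = k * d * w * L
  = 39 * 0.31 * 1.3 * 184
  = 2891.93 kJ


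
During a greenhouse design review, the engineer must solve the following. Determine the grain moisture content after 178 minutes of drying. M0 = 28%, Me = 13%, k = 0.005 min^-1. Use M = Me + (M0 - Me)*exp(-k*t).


M = Me + (M0 - Me) * e^(-k*t)
  = 13 + (28 - 13) * e^(-0.005*178)
  = 13 + 15 * e^(-0.890)
  = 13 + 15 * 0.41066
  = 13 + 6.1598
  = 19.16%


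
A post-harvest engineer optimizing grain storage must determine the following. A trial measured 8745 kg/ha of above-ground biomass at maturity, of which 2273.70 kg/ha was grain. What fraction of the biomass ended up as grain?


HI = grain_yield / biomass
   = 2273.70 / 8745
   = 0.26


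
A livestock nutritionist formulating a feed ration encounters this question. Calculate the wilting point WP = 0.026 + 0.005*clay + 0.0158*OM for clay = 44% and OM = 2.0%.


WP = 0.026 + 0.005*44 + 0.0158*2.0
   = 0.026 + 0.2200 + 0.0316
   = 0.2776


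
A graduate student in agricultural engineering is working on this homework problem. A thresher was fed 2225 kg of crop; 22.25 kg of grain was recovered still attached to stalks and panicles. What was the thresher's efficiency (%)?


eta = (total - unthreshed) / total * 100
    = (2225 - 22.25) / 2225 * 100
    = 2202.75 / 2225 * 100
    = 99%


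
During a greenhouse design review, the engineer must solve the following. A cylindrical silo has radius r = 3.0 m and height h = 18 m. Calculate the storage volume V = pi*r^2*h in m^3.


V = pi * r^2 * h
  = pi * 3.0^2 * 18
  = pi * 9 * 18
  = 508.94 m^3


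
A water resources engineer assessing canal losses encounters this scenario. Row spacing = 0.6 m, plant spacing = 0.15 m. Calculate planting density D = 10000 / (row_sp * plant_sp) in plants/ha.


D = 10000 / (row_sp * plant_sp)
  = 10000 / (0.6 * 0.15)
  = 10000 / 0.0900
  = 111111.11 plants/ha


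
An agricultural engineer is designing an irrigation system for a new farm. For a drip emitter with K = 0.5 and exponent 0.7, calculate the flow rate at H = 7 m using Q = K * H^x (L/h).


Q = K * H^x
  = 0.5 * 7^0.7
  = 0.5 * 3.9045
  = 1.95 L/h


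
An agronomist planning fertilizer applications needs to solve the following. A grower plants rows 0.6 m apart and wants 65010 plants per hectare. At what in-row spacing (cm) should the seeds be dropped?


spacing = 10000 / (row_sp * density)
        = 10000 / (0.6 * 65010)
        = 10000 / 39006
        = 0.25637 m = 25.64 cm


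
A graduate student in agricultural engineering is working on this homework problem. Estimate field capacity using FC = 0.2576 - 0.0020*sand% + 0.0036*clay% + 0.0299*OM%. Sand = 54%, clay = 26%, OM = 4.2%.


FC = 0.2576 - 0.0020*54 + 0.0036*26 + 0.0299*4.2
   = 0.2576 - 0.1080 + 0.0936 + 0.1256
   = 0.3688


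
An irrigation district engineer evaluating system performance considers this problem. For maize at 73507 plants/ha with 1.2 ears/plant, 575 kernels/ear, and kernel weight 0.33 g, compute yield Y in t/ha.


Y = density * ears * kernels * kw
  = 73507 * 1.2 * 575 * 0.33 g/ha
  = 16737543.90 g/ha
  = 16737.54 kg/ha = 16.74 t/ha


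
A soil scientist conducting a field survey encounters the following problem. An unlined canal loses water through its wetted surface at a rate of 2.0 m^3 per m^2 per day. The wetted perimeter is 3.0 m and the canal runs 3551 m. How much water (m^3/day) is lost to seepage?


S = C * P * L
  = 2.0 * 3.0 * 3551
  = 21306 m^3/day


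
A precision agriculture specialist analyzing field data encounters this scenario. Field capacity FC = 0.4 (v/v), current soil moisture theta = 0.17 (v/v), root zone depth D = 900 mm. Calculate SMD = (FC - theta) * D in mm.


SMD = (FC - theta) * D
    = (0.4 - 0.17) * 900
    = 0.230 * 900
    = 207 mm


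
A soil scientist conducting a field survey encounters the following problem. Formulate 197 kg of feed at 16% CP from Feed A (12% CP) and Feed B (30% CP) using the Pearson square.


parts_A = CP_b - target = 30 - 16 = 14
parts_B = target - CP_a = 16 - 12 = 4
total_parts = 14 + 4 = 18
Feed A = 197 * 14 / 18 = 153.22 kg
Feed B = 197 * 4 / 18 = 43.78 kg

153.22 kg


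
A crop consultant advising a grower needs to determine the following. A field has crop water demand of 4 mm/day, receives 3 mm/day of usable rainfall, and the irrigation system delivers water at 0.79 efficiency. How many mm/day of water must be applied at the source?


IWR = (ETc - Pe) / Ea
    = (4 - 3) / 0.79
    = 1 / 0.79
    = 1.27 mm/day


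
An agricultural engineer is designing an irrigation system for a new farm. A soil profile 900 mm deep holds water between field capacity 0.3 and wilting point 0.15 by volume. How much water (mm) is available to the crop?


AW = (FC - WP) * D
   = (0.3 - 0.15) * 900
   = 0.15 * 900
   = 135 mm


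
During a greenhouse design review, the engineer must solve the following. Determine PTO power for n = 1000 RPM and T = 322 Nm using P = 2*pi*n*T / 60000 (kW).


P = 2*pi*n*T / 60000
  = 2*pi * 1000 * 322 / 60000
  = 2023185.67 / 60000
  = 33.72 kW


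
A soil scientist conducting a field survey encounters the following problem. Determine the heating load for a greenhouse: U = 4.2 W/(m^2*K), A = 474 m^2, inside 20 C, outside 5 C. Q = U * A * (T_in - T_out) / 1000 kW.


dT = 20 - (5) = 15 K
Q = U * A * dT
  = 4.2 * 474 * 15
  = 29862 W = 29.86 kW


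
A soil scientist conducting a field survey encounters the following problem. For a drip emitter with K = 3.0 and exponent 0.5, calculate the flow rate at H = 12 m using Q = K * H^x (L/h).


Q = K * H^x
  = 3.0 * 12^0.5
  = 3.0 * 3.4641
  = 10.39 L/h


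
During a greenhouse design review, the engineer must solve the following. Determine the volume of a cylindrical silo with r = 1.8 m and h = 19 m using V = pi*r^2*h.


V = pi * r^2 * h
  = pi * 1.8^2 * 19
  = pi * 3.24 * 19
  = 193.40 m^3


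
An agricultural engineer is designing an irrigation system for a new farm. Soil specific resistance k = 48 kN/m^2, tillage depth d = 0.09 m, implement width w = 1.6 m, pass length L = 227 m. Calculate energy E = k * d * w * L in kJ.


E = k * d * w * L
  = 48 * 0.09 * 1.6 * 227
  = 1569.02 kJ


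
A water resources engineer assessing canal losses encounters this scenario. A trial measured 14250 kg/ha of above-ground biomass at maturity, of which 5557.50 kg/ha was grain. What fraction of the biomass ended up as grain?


HI = grain_yield / biomass
   = 5557.50 / 14250
   = 0.39


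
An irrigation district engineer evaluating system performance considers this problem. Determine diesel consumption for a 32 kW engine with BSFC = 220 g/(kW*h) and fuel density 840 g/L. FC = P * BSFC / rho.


FC = P * BSFC / rho_fuel
   = 32 * 220 / 840
   = 7040 / 840
   = 8.38 L/h


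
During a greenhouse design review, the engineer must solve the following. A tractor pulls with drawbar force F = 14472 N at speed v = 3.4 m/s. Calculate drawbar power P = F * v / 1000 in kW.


P = F * v / 1000
  = 14472 * 3.4 / 1000
  = 49204.80 / 1000
  = 49.20 kW


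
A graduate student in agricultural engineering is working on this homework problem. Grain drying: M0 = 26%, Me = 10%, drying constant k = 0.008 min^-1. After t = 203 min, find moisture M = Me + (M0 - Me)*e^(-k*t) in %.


M = Me + (M0 - Me) * e^(-k*t)
  = 10 + (26 - 10) * e^(-0.008*203)
  = 10 + 16 * e^(-1.624)
  = 10 + 16 * 0.19711
  = 10 + 3.1537
  = 13.15%


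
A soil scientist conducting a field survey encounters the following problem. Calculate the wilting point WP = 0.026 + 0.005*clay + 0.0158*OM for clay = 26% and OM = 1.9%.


WP = 0.026 + 0.005*26 + 0.0158*1.9
   = 0.026 + 0.1300 + 0.0300
   = 0.1860


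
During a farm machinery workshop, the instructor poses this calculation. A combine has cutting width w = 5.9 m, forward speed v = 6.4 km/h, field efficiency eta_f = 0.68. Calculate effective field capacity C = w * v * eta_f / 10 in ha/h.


C = w * v * eta_f / 10
  = 5.9 * 6.4 * 0.68 / 10
  = 25.68 / 10
  = 2.57 ha/h


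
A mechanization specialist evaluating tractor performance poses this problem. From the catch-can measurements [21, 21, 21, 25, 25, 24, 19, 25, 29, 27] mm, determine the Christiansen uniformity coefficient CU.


xbar = 237 / 10 = 23.700
sum|xi - xbar| = 25.600
CU = 100 * (1 - 25.600 / (10 * 23.700))
   = 100 * (1 - 0.1080)
   = 89.20%


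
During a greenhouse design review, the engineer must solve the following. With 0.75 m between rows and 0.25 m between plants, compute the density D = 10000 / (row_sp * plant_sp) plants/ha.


D = 10000 / (row_sp * plant_sp)
  = 10000 / (0.75 * 0.25)
  = 10000 / 0.1875
  = 53333.33 plants/ha


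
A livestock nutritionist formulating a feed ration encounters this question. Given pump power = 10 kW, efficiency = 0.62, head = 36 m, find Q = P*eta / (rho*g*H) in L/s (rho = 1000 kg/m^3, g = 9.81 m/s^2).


Q = (P * 1000 * eta) / (rho * g * H)
  = (10 * 1000 * 0.62) / (1000 * 9.81 * 36)
  = 6200 / 353160
  = 0.01756 m^3/s = 17.56 L/s


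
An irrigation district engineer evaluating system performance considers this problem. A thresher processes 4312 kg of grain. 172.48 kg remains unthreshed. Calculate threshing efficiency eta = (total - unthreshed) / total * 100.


eta = (total - unthreshed) / total * 100
    = (4312 - 172.48) / 4312 * 100
    = 4139.52 / 4312 * 100
    = 96%


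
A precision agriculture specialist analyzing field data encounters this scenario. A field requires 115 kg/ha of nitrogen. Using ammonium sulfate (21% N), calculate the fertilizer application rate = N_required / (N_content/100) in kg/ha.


Rate = N_required / (N_content / 100)
     = 115 / (21 / 100)
     = 115 / 0.21
     = 547.62 kg/ha


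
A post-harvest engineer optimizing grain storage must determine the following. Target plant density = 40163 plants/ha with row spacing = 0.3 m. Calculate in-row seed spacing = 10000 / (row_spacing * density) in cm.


spacing = 10000 / (row_sp * density)
        = 10000 / (0.3 * 40163)
        = 10000 / 12048.90
        = 0.82995 m = 83.00 cm


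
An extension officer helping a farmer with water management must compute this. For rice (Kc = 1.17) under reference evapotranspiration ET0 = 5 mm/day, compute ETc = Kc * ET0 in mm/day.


ETc = Kc * ET0
    = 1.17 * 5
    = 5.85 mm/day


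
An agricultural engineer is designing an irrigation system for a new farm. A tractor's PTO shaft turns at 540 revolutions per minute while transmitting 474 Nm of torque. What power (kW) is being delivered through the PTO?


P = 2*pi*n*T / 60000
  = 2*pi * 540 * 474 / 60000
  = 1608244.11 / 60000
  = 26.80 kW


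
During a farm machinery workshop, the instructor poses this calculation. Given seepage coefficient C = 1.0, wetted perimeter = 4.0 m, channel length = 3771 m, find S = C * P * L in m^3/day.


S = C * P * L
  = 1.0 * 4.0 * 3771
  = 15084 m^3/day


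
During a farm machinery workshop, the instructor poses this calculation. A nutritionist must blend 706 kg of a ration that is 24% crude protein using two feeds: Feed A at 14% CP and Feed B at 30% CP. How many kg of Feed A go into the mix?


parts_A = CP_b - target = 30 - 24 = 6
parts_B = target - CP_a = 24 - 14 = 10
total_parts = 6 + 10 = 16
Feed A = 706 * 6 / 16 = 264.75 kg
Feed B = 706 * 10 / 16 = 441.25 kg

264.75 kg


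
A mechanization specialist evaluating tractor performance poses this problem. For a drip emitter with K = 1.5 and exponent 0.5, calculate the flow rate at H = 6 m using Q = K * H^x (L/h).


Q = K * H^x
  = 1.5 * 6^0.5
  = 1.5 * 2.4495
  = 3.67 L/h


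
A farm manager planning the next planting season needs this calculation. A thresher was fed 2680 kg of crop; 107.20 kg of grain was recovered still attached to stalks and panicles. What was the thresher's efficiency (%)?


eta = (total - unthreshed) / total * 100
    = (2680 - 107.20) / 2680 * 100
    = 2572.80 / 2680 * 100
    = 96%


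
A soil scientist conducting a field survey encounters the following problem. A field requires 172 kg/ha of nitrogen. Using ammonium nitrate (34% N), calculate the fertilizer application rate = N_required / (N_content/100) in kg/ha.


Rate = N_required / (N_content / 100)
     = 172 / (34 / 100)
     = 172 / 0.34
     = 505.88 kg/ha


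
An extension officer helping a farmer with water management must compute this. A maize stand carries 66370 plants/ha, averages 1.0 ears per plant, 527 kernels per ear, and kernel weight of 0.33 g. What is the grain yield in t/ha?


Y = density * ears * kernels * kw
  = 66370 * 1.0 * 527 * 0.33 g/ha
  = 11542406.70 g/ha
  = 11542.41 kg/ha = 11.54 t/ha


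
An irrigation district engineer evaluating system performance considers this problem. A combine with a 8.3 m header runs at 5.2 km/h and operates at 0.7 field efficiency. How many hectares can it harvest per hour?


C = w * v * eta_f / 10
  = 8.3 * 5.2 * 0.7 / 10
  = 30.21 / 10
  = 3.02 ha/h


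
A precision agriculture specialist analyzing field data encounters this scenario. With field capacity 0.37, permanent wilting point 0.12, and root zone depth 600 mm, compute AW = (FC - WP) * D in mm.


AW = (FC - WP) * D
   = (0.37 - 0.12) * 600
   = 0.25 * 600
   = 150 mm


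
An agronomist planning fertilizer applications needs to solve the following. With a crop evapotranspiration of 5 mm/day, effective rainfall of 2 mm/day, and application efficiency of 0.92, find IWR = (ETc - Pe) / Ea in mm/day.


IWR = (ETc - Pe) / Ea
    = (5 - 2) / 0.92
    = 3 / 0.92
    = 3.26 mm/day


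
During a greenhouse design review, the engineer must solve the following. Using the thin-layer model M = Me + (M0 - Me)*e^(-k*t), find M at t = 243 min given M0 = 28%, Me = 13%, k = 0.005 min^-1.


M = Me + (M0 - Me) * e^(-k*t)
  = 13 + (28 - 13) * e^(-0.005*243)
  = 13 + 15 * e^(-1.215)
  = 13 + 15 * 0.29671
  = 13 + 4.4507
  = 17.45%


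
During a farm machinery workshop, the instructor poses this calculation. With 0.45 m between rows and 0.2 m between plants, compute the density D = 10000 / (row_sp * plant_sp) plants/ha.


D = 10000 / (row_sp * plant_sp)
  = 10000 / (0.45 * 0.2)
  = 10000 / 0.0900
  = 111111.11 plants/ha


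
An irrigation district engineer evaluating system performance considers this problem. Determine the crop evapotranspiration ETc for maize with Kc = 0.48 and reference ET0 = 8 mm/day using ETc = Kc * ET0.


ETc = Kc * ET0
    = 0.48 * 8
    = 3.84 mm/day


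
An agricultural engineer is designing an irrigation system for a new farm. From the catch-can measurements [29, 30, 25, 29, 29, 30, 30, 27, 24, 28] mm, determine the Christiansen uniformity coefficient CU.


xbar = 281 / 10 = 28.100
sum|xi - xbar| = 16.800
CU = 100 * (1 - 16.800 / (10 * 28.100))
   = 100 * (1 - 0.0598)
   = 94.02%


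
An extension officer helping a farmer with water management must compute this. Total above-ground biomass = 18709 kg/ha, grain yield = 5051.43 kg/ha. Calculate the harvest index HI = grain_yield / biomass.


HI = grain_yield / biomass
   = 5051.43 / 18709
   = 0.27


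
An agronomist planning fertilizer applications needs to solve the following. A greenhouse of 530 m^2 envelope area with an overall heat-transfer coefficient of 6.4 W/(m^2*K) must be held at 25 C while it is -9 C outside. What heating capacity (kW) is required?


dT = 25 - (-9) = 34 K
Q = U * A * dT
  = 6.4 * 530 * 34
  = 115328 W = 115.33 kW


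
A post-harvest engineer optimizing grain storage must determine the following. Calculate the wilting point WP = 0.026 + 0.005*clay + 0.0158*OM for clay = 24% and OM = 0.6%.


WP = 0.026 + 0.005*24 + 0.0158*0.6
   = 0.026 + 0.1200 + 0.0095
   = 0.1555


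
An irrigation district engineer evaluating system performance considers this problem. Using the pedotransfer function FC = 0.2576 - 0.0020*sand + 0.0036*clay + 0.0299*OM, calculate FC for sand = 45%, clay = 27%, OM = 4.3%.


FC = 0.2576 - 0.0020*45 + 0.0036*27 + 0.0299*4.3
   = 0.2576 - 0.0900 + 0.0972 + 0.1286
   = 0.3934


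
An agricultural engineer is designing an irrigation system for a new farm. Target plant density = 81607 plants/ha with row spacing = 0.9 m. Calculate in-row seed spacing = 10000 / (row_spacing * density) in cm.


spacing = 10000 / (row_sp * density)
        = 10000 / (0.9 * 81607)
        = 10000 / 73446.30
        = 0.13615 m = 13.62 cm


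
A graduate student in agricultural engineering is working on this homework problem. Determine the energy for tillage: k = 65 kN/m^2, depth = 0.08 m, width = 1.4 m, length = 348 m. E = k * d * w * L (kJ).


E = k * d * w * L
  = 65 * 0.08 * 1.4 * 348
  = 2533.44 kJ


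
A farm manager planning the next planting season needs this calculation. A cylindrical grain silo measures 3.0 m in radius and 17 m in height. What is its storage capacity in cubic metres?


V = pi * r^2 * h
  = pi * 3.0^2 * 17
  = pi * 9 * 17
  = 480.66 m^3


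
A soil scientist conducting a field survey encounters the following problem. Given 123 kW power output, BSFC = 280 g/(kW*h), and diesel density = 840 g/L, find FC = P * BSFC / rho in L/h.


FC = P * BSFC / rho_fuel
   = 123 * 280 / 840
   = 34440 / 840
   = 41 L/h


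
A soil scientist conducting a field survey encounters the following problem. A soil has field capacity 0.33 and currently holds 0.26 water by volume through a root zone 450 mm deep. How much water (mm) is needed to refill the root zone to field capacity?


SMD = (FC - theta) * D
    = (0.33 - 0.26) * 450
    = 0.070 * 450
    = 31.50 mm


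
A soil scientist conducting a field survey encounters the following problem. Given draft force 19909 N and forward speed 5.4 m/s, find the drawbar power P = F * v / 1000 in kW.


P = F * v / 1000
  = 19909 * 5.4 / 1000
  = 107508.60 / 1000
  = 107.51 kW


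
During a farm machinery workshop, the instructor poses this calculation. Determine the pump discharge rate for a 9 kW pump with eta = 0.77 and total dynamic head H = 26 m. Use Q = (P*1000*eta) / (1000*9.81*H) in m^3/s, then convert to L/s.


Q = (P * 1000 * eta) / (rho * g * H)
  = (9 * 1000 * 0.77) / (1000 * 9.81 * 26)
  = 6930 / 255060
  = 0.02717 m^3/s = 27.17 L/s


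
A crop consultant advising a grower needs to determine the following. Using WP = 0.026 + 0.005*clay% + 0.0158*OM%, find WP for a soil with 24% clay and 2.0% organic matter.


WP = 0.026 + 0.005*24 + 0.0158*2.0
   = 0.026 + 0.1200 + 0.0316
   = 0.1776


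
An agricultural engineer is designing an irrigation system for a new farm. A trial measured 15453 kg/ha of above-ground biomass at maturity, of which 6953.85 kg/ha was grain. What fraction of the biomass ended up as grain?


HI = grain_yield / biomass
   = 6953.85 / 15453
   = 0.45


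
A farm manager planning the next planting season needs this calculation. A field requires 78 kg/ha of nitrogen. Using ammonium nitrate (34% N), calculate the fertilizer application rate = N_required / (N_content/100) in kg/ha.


Rate = N_required / (N_content / 100)
     = 78 / (34 / 100)
     = 78 / 0.34
     = 229.41 kg/ha


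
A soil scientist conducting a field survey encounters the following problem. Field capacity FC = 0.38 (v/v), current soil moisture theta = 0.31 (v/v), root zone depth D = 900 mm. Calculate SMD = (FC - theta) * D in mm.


SMD = (FC - theta) * D
    = (0.38 - 0.31) * 900
    = 0.070 * 900
    = 63 mm


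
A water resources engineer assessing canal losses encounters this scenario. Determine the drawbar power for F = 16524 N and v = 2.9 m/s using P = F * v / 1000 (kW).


P = F * v / 1000
  = 16524 * 2.9 / 1000
  = 47919.60 / 1000
  = 47.92 kW


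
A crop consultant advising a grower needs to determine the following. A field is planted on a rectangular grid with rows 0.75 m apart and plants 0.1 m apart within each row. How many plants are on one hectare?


D = 10000 / (row_sp * plant_sp)
  = 10000 / (0.75 * 0.1)
  = 10000 / 0.0750
  = 133333.33 plants/ha


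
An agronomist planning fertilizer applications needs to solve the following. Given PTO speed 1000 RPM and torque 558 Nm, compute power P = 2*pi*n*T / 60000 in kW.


P = 2*pi*n*T / 60000
  = 2*pi * 1000 * 558 / 60000
  = 3506017.40 / 60000
  = 58.43 kW


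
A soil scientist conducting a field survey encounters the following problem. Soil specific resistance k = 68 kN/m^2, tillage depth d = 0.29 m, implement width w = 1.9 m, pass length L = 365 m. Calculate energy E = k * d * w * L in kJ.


E = k * d * w * L
  = 68 * 0.29 * 1.9 * 365
  = 13675.82 kJ


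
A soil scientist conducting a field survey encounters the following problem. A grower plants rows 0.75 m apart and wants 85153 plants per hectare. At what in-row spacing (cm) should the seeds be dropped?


spacing = 10000 / (row_sp * density)
        = 10000 / (0.75 * 85153)
        = 10000 / 63864.75
        = 0.15658 m = 15.66 cm


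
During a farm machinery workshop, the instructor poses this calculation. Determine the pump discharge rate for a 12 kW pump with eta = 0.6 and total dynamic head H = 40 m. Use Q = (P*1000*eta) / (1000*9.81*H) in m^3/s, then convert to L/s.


Q = (P * 1000 * eta) / (rho * g * H)
  = (12 * 1000 * 0.6) / (1000 * 9.81 * 40)
  = 7200 / 392400
  = 0.01835 m^3/s = 18.35 L/s


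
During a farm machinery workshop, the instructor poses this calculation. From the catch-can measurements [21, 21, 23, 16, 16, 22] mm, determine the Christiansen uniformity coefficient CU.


xbar = 119 / 6 = 19.833
sum|xi - xbar| = 15.333
CU = 100 * (1 - 15.333 / (6 * 19.833))
   = 100 * (1 - 0.1289)
   = 87.11%


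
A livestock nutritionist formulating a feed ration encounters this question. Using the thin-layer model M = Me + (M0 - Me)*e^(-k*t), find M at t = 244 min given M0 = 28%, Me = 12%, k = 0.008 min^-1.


M = Me + (M0 - Me) * e^(-k*t)
  = 12 + (28 - 12) * e^(-0.008*244)
  = 12 + 16 * e^(-1.952)
  = 12 + 16 * 0.14199
  = 12 + 2.2718
  = 14.27%


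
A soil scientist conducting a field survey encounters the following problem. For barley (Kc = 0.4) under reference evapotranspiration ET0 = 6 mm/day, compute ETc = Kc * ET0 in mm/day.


ETc = Kc * ET0
    = 0.4 * 6
    = 2.40 mm/day


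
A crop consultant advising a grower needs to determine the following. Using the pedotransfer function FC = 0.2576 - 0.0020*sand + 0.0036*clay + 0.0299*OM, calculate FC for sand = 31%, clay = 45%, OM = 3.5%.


FC = 0.2576 - 0.0020*31 + 0.0036*45 + 0.0299*3.5
   = 0.2576 - 0.0620 + 0.1620 + 0.1047
   = 0.4623


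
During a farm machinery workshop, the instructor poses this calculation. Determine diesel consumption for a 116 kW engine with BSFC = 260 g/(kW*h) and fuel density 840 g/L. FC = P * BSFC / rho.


FC = P * BSFC / rho_fuel
   = 116 * 260 / 840
   = 30160 / 840
   = 35.90 L/h


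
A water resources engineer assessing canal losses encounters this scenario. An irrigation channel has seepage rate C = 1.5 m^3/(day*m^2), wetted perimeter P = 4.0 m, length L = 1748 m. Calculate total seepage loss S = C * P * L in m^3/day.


S = C * P * L
  = 1.5 * 4.0 * 1748
  = 10488 m^3/day


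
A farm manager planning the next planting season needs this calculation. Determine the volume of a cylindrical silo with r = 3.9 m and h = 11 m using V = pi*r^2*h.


V = pi * r^2 * h
  = pi * 3.9^2 * 11
  = pi * 15.21 * 11
  = 525.62 m^3


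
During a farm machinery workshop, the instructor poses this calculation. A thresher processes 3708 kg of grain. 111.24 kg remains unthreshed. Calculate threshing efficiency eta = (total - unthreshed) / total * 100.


eta = (total - unthreshed) / total * 100
    = (3708 - 111.24) / 3708 * 100
    = 3596.76 / 3708 * 100
    = 97%


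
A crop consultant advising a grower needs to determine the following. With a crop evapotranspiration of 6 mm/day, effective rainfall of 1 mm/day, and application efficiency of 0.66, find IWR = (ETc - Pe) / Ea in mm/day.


IWR = (ETc - Pe) / Ea
    = (6 - 1) / 0.66
    = 5 / 0.66
    = 7.58 mm/day


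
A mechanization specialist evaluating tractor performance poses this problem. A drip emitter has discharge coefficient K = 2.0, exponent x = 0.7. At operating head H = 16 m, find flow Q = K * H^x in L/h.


Q = K * H^x
  = 2.0 * 16^0.7
  = 2.0 * 6.9644
  = 13.93 L/h


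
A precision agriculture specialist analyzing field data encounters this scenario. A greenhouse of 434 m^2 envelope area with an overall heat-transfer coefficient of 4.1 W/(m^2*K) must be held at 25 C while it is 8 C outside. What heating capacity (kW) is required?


dT = 25 - (8) = 17 K
Q = U * A * dT
  = 4.1 * 434 * 17
  = 30249.80 W = 30.25 kW


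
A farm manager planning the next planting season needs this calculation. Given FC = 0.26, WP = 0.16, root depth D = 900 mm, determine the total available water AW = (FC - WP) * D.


AW = (FC - WP) * D
   = (0.26 - 0.16) * 900
   = 0.10 * 900
   = 90 mm


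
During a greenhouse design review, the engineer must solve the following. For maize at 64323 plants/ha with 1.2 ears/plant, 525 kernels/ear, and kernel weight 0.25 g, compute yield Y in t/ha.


Y = density * ears * kernels * kw
  = 64323 * 1.2 * 525 * 0.25 g/ha
  = 10130872.50 g/ha
  = 10130.87 kg/ha = 10.13 t/ha


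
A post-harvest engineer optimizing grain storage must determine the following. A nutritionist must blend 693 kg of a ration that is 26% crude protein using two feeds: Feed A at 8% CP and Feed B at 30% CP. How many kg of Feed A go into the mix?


parts_A = CP_b - target = 30 - 26 = 4
parts_B = target - CP_a = 26 - 8 = 18
total_parts = 4 + 18 = 22
Feed A = 693 * 4 / 22 = 126 kg
Feed B = 693 * 18 / 22 = 567 kg

126 kg


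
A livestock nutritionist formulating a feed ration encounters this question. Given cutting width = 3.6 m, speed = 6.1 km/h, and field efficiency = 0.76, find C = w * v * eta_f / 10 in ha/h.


C = w * v * eta_f / 10
  = 3.6 * 6.1 * 0.76 / 10
  = 16.69 / 10
  = 1.67 ha/h


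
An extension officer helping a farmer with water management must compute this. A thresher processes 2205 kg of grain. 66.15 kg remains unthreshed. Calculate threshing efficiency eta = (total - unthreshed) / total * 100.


eta = (total - unthreshed) / total * 100
    = (2205 - 66.15) / 2205 * 100
    = 2138.85 / 2205 * 100
    = 97%


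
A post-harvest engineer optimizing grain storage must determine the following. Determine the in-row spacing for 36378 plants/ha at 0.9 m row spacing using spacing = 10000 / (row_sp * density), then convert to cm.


spacing = 10000 / (row_sp * density)
        = 10000 / (0.9 * 36378)
        = 10000 / 32740.20
        = 0.30543 m = 30.54 cm
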